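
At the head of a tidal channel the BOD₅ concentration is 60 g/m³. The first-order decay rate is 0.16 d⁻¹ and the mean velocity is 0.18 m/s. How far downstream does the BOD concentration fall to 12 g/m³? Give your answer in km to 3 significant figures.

156 km

From C = C₀·e^(−kt), t = ln(C₀/C)/k = ln(60/12)/0.16 = 1.609/0.16 = 10.06 d.
Distance = v·t = 0.18 m/s × 8.691e+05 s = 1.564e+05 m = 156.4 km.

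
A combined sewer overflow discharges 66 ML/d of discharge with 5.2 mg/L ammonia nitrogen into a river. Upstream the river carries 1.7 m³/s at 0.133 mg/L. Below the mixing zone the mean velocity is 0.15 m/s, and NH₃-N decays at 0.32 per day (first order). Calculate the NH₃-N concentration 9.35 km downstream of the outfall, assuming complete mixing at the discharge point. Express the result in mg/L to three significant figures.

1.35 mg/L

66 ML/d = 0.7639 m³/s.
After complete mixing, C₀ = (0.7639·5.2 + 1.7·0.133) / 2.464 = 1.704 mg/L.
Travel time t = 9350 m / 0.15 m/s = 6.233e+04 s = 0.7215 d.
C = 1.704·exp(−0.32·0.7215) = 1.704·0.7938 = 1.353 mg/L.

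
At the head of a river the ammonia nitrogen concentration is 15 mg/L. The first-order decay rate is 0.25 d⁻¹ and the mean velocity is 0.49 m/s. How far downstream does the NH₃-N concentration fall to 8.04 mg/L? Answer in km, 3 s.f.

From C = C₀·e^(−kt), t = ln(C₀/C)/k = ln(15/8.04)/0.25 = 0.6236/0.25 = 2.494 d.
Distance = v·t = 0.49 m/s × 2.155e+05 s = 1.056e+05 m = 105.6 km.

106 km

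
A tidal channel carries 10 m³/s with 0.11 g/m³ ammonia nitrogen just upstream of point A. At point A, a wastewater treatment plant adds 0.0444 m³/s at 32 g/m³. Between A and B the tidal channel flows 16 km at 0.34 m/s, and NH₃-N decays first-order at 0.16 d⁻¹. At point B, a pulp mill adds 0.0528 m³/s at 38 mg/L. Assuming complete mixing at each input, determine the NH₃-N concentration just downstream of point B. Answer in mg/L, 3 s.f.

0.428 mg/L

After input A: C = (10·0.11 + 0.0444·32) / 10.04 = 0.251 mg/L.
Over the 16 km reach to input B (t = 4.706e+04 s = 0.5447 d), decay gives C = 0.251·exp(−0.16·0.5447) = 0.23 mg/L.
After input B: C = (10.04·0.23 + 0.0528·38) / 10.1 = 0.4275 mg/L.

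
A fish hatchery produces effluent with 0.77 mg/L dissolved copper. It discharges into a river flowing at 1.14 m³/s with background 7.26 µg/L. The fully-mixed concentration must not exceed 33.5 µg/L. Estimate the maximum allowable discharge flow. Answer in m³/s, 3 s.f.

7.26 µg/L = 0.00726 mg/L.
33.5 µg/L = 0.0335 mg/L.
Mass balance at complete mixing: C_std·(Q_w + Q_r) = Q_w·C_e + Q_r·C_b.
Rearranging, Q_w = Q_r·(C_std − C_b)/(C_e − C_std) = 1.14·(0.0335 − 0.00726) / (0.77 − 0.0335) = 0.04062 m³/s.

0.0406 m³/s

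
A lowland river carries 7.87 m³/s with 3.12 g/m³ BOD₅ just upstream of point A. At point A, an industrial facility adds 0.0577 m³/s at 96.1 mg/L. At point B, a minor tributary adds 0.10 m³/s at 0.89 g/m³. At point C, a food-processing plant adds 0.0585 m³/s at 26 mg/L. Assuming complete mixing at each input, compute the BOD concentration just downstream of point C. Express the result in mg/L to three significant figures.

After input A: C = (7.87·3.12 + 0.0577·96.1) / 7.928 = 3.797 mg/L.
After input B: C = (7.928·3.797 + 0.1·0.89) / 8.028 = 3.761 mg/L.
After input C: C = (8.028·3.761 + 0.0585·26) / 8.086 = 3.921 mg/L.

3.92 mg/L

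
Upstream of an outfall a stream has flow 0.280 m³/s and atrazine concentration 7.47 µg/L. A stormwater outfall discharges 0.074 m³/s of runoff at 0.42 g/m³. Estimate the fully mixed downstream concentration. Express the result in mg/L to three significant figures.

7.47 µg/L = 0.00747 mg/L.
By mass balance at complete mixing, C = (0.074·0.42 + 0.28·0.00747) / (0.074 + 0.28) = 0.03317/0.354 = 0.09371 mg/L.

0.0937 mg/L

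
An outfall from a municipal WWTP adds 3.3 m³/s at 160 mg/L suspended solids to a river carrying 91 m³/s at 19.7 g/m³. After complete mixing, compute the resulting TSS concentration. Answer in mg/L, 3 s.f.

By mass balance at complete mixing, C = (3.3·160 + 91·19.7) / (3.3 + 91) = 2321/94.3 = 24.61 mg/L.

24.6 mg/L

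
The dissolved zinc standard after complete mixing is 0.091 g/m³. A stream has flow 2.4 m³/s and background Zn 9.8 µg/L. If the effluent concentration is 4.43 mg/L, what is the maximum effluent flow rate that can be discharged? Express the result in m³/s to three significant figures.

0.0449 m³/s

9.8 µg/L = 0.0098 mg/L.
Mass balance at complete mixing: C_std·(Q_w + Q_r) = Q_w·C_e + Q_r·C_b.
Rearranging, Q_w = Q_r·(C_std − C_b)/(C_e − C_std) = 2.4·(0.091 − 0.0098) / (4.43 − 0.091) = 0.04491 m³/s.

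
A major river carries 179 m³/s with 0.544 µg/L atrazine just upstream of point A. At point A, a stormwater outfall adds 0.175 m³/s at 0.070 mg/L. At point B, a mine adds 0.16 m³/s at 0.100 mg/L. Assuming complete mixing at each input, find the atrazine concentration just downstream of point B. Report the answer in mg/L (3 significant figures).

0.000701 mg/L

0.544 µg/L = 0.000544 mg/L.
After input A: C = (179·0.000544 + 0.175·0.07) / 179.2 = 0.0006118 mg/L.
After input B: C = (179.2·0.0006118 + 0.16·0.1) / 179.3 = 0.0007005 mg/L.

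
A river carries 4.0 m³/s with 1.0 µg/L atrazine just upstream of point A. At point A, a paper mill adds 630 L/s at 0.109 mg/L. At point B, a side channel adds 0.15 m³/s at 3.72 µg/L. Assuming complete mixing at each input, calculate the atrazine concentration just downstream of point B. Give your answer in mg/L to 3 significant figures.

1.0 µg/L = 0.001 mg/L.
630 L/s = 0.63 m³/s.
After input A: C = (4·0.001 + 0.63·0.109) / 4.63 = 0.0157 mg/L.
3.72 µg/L = 0.00372 mg/L.
After input B: C = (4.63·0.0157 + 0.15·0.00372) / 4.78 = 0.01532 mg/L.

0.0153 mg/L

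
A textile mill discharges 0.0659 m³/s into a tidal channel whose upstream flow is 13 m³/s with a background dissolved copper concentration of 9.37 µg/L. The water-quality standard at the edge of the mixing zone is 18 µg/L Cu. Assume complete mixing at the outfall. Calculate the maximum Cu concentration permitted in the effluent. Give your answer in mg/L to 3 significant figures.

1.72 mg/L

9.37 µg/L = 0.00937 mg/L.
18 µg/L = 0.018 mg/L.
Mass balance: 0.018·13.07 = 0.0659·Cₑ + 13·0.00937.
Cₑ = (0.2352 − 0.1218) / 0.0659 = 1.72 mg/L.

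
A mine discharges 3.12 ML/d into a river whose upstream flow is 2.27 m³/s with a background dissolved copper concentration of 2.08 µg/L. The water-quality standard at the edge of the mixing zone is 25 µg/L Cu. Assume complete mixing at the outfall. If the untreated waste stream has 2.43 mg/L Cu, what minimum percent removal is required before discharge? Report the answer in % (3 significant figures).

3.12 ML/d = 0.03611 m³/s.
2.08 µg/L = 0.00208 mg/L.
25 µg/L = 0.025 mg/L.
Mass balance: 0.025·2.306 = 0.03611·Cₑ + 2.27·0.00208.
Cₑ = (0.05765 − 0.004722) / 0.03611 = 1.466 mg/L.
Required removal = 1 − 1.466/2.43 = 39.68 %.

39.7 %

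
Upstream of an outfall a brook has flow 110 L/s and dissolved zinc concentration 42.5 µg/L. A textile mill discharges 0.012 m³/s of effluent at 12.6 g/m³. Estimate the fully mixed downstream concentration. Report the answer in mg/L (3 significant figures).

1.28 mg/L

110 L/s = 0.11 m³/s.
42.5 µg/L = 0.0425 mg/L.
By mass balance at complete mixing, C = (0.012·12.6 + 0.11·0.0425) / (0.012 + 0.11) = 0.1559/0.122 = 1.278 mg/L.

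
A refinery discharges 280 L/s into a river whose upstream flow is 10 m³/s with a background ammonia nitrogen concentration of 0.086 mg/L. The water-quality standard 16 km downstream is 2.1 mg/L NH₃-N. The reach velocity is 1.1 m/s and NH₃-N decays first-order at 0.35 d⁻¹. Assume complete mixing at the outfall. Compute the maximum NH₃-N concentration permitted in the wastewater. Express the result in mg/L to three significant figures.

280 L/s = 0.28 m³/s.
Travel time to the compliance point: t = 1.6e+04/1.1 = 1.455e+04 s = 0.1684 d; decay factor exp(−0.35·0.1684) = 0.9428.
So the concentration just after mixing may be at most 2.1/0.9428 = 2.227 mg/L.
Mass balance: 2.227·10.28 = 0.28·Cₑ + 10·0.086.
Cₑ = (22.9 − 0.86) / 0.28 = 78.71 mg/L.

78.7 mg/L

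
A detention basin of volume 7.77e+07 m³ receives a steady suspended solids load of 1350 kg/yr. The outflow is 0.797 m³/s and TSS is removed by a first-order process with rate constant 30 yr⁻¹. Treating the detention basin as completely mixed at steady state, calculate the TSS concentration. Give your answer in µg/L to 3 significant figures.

0.573 µg/L

Outflow Q = 0.797 m³/s × 3.156e+07 s/yr = 2.515e+07 m³/yr.
Steady-state CSTR mass balance: W = Q·C + k·V·C, so C = W/(Q + kV).
Q + kV = 2.515e+07 + 30·7.77e+07 = 2.356e+09 m³/yr.
C = 1350/2.356e+09 = 5.73e-07 kg/m³ = 0.000573 mg/L = 0.573 µg/L.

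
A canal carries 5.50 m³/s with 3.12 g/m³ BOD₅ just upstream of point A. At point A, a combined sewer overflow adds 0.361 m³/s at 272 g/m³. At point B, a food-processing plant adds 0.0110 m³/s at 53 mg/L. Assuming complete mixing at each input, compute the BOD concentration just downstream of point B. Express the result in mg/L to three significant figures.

19.7 mg/L

After input A: C = (5.5·3.12 + 0.361·272) / 5.861 = 19.68 mg/L.
After input B: C = (5.861·19.68 + 0.011·53) / 5.872 = 19.74 mg/L.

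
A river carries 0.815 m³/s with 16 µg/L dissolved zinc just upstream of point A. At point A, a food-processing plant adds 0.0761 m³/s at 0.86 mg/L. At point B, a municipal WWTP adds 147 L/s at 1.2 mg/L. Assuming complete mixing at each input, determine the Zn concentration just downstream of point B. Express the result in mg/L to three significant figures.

16 µg/L = 0.016 mg/L.
After input A: C = (0.815·0.016 + 0.0761·0.86) / 0.8911 = 0.08808 mg/L.
147 L/s = 0.147 m³/s.
After input B: C = (0.8911·0.08808 + 0.147·1.2) / 1.038 = 0.2455 mg/L.

0.246 mg/L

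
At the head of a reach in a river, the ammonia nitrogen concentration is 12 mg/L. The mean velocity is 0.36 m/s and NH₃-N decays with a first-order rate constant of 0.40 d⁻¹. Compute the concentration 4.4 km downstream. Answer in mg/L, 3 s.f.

11.3 mg/L

Travel time t = 4.4 km / 0.36 m/s = 4400/0.36 = 1.222e+04 s = 0.1415 d.
First-order decay: C = 12·exp(−0.40·0.1415) = 12·0.945 = 11.34 mg/L.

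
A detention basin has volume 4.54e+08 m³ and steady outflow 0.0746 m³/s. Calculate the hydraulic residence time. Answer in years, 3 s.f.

193 yr

Q = 0.0746 m³/s × 3.156e+07 s/yr = 2.354e+06 m³/yr.
Hydraulic residence time τ = V/Q = 4.54e+08/2.354e+06 = 192.8 yr.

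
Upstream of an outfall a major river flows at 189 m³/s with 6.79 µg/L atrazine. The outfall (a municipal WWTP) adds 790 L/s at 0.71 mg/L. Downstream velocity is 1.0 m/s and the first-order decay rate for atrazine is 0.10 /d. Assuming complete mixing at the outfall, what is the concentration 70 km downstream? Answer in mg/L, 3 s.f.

790 L/s = 0.79 m³/s.
6.79 µg/L = 0.00679 mg/L.
After complete mixing, C₀ = (0.79·0.71 + 189·0.00679) / 189.8 = 0.009717 mg/L.
Travel time t = 7e+04 m / 1.0 m/s = 7e+04 s = 0.8102 d.
C = 0.009717·exp(−0.10·0.8102) = 0.009717·0.9222 = 0.008961 mg/L.

0.00896 mg/L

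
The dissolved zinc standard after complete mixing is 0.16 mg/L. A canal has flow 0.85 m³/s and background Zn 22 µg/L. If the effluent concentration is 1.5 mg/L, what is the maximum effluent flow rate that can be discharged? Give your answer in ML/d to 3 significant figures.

7.56 ML/d

22 µg/L = 0.022 mg/L.
Mass balance at complete mixing: C_std·(Q_w + Q_r) = Q_w·C_e + Q_r·C_b.
Rearranging, Q_w = Q_r·(C_std − C_b)/(C_e − C_std) = 0.85·(0.16 − 0.022) / (1.5 − 0.16) = 0.08754 m³/s.
= 7.563 ML/d.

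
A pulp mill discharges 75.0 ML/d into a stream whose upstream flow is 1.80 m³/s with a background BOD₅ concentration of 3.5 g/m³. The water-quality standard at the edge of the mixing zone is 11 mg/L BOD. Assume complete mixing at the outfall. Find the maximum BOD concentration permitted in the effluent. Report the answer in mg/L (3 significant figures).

75.0 ML/d = 0.8681 m³/s.
Mass balance: 11·2.668 = 0.8681·Cₑ + 1.8·3.5.
Cₑ = (29.35 − 6.3) / 0.8681 = 26.55 mg/L.

26.6 mg/L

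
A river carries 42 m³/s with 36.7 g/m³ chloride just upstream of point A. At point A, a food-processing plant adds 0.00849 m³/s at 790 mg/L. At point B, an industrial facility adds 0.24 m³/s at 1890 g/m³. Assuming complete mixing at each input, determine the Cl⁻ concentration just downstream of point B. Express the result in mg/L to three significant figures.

After input A: C = (42·36.7 + 0.00849·790) / 42.01 = 36.85 mg/L.
After input B: C = (42.01·36.85 + 0.24·1890) / 42.25 = 47.38 mg/L.

47.4 mg/L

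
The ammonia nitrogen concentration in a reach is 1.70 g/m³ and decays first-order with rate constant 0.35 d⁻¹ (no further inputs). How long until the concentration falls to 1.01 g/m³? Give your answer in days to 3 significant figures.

t = ln(C₀/C)/k = ln(1.70/1.01)/0.35 = 0.5207/0.35 = 1.488 d.

1.49 d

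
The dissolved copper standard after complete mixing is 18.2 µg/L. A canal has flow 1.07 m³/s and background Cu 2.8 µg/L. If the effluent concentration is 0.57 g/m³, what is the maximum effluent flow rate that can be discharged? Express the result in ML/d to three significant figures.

2.58 ML/d

2.8 µg/L = 0.0028 mg/L.
18.2 µg/L = 0.0182 mg/L.
Mass balance at complete mixing: C_std·(Q_w + Q_r) = Q_w·C_e + Q_r·C_b.
Rearranging, Q_w = Q_r·(C_std − C_b)/(C_e − C_std) = 1.07·(0.0182 − 0.0028) / (0.57 − 0.0182) = 0.02986 m³/s.
= 2.58 ML/d.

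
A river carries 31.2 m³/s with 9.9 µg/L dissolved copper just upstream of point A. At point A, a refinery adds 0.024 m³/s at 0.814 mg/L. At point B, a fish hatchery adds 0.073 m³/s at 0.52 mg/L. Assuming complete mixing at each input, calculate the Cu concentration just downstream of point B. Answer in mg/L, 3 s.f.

9.9 µg/L = 0.0099 mg/L.
After input A: C = (31.2·0.0099 + 0.024·0.814) / 31.22 = 0.01052 mg/L.
After input B: C = (31.22·0.01052 + 0.073·0.52) / 31.3 = 0.01171 mg/L.

0.0117 mg/L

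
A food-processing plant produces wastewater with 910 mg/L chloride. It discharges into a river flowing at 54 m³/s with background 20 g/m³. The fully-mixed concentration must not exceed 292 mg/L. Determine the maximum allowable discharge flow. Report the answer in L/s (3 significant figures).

Mass balance at complete mixing: C_std·(Q_w + Q_r) = Q_w·C_e + Q_r·C_b.
Rearranging, Q_w = Q_r·(C_std − C_b)/(C_e − C_std) = 54·(292 − 20) / (910 − 292) = 23.77 m³/s.
= 2.377e+04 L/s.

23800 L/s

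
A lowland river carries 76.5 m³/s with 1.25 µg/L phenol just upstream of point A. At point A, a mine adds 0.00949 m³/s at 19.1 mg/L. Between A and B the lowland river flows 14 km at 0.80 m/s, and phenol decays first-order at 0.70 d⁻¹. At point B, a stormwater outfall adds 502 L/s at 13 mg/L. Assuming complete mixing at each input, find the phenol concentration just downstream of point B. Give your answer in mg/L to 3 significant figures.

1.25 µg/L = 0.00125 mg/L.
After input A: C = (76.5·0.00125 + 0.00949·19.1) / 76.51 = 0.003619 mg/L.
Over the 14 km reach to input B (t = 1.75e+04 s = 0.2025 d), decay gives C = 0.003619·exp(−0.70·0.2025) = 0.003141 mg/L.
502 L/s = 0.502 m³/s.
After input B: C = (76.51·0.003141 + 0.502·13) / 77.01 = 0.08786 mg/L.

0.0879 mg/L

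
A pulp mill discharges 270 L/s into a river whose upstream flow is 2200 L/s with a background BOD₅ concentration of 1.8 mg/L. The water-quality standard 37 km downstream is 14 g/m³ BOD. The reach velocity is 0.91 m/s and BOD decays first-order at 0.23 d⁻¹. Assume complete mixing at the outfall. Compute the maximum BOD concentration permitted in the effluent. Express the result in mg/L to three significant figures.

270 L/s = 0.27 m³/s.
2200 L/s = 2.2 m³/s.
Travel time to the compliance point: t = 3.7e+04/0.91 = 4.066e+04 s = 0.4706 d; decay factor exp(−0.23·0.4706) = 0.8974.
So the concentration just after mixing may be at most 14/0.8974 = 15.6 mg/L.
Mass balance: 15.6·2.47 = 0.27·Cₑ + 2.2·1.8.
Cₑ = (38.53 − 3.96) / 0.27 = 128 mg/L.

128 mg/L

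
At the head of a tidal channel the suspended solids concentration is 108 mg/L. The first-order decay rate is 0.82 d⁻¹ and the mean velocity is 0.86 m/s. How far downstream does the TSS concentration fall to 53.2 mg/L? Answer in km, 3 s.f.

64.2 km

From C = C₀·e^(−kt), t = ln(C₀/C)/k = ln(108/53.2)/0.82 = 0.7081/0.82 = 0.8635 d.
Distance = v·t = 0.86 m/s × 7.461e+04 s = 6.416e+04 m = 64.16 km.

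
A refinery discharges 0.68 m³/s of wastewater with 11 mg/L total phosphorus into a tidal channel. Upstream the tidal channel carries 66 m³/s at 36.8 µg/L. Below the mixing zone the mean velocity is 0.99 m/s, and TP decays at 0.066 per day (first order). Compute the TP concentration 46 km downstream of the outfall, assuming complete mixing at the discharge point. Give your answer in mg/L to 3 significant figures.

0.143 mg/L

36.8 µg/L = 0.0368 mg/L.
After complete mixing, C₀ = (0.68·11 + 66·0.0368) / 66.68 = 0.1486 mg/L.
Travel time t = 4.6e+04 m / 0.99 m/s = 4.646e+04 s = 0.5378 d.
C = 0.1486·exp(−0.066·0.5378) = 0.1486·0.9651 = 0.1434 mg/L.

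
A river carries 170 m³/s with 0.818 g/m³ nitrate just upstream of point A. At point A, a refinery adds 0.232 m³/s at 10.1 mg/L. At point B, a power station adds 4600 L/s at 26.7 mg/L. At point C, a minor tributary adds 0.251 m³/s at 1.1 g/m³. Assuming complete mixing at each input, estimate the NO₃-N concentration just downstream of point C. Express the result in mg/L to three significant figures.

1.51 mg/L

After input A: C = (170·0.818 + 0.232·10.1) / 170.2 = 0.8306 mg/L.
4600 L/s = 4.6 m³/s.
After input B: C = (170.2·0.8306 + 4.6·26.7) / 174.8 = 1.511 mg/L.
After input C: C = (174.8·1.511 + 0.251·1.1) / 175.1 = 1.511 mg/L.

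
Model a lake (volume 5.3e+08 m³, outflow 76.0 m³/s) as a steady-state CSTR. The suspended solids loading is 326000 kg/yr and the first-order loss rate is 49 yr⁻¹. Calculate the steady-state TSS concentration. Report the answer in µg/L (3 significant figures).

Outflow Q = 76.0 m³/s × 3.156e+07 s/yr = 2.398e+09 m³/yr.
Steady-state CSTR mass balance: W = Q·C + k·V·C, so C = W/(Q + kV).
Q + kV = 2.398e+09 + 49·5.3e+08 = 2.837e+10 m³/yr.
C = 326000/2.837e+10 = 1.149e-05 kg/m³ = 0.01149 mg/L = 11.49 µg/L.

11.5 µg/L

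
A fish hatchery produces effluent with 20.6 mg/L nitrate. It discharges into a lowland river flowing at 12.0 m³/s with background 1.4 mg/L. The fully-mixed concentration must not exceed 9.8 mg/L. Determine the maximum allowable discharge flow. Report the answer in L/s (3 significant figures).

Mass balance at complete mixing: C_std·(Q_w + Q_r) = Q_w·C_e + Q_r·C_b.
Rearranging, Q_w = Q_r·(C_std − C_b)/(C_e − C_std) = 12.0·(9.8 − 1.4) / (20.6 − 9.8) = 9.333 m³/s.
= 9333 L/s.

9330 L/s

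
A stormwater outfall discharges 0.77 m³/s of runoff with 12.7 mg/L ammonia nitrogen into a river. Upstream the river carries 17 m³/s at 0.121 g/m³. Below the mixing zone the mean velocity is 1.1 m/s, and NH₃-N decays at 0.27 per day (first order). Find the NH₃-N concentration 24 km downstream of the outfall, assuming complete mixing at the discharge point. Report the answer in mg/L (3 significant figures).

After complete mixing, C₀ = (0.77·12.7 + 17·0.121) / 17.77 = 0.6661 mg/L.
Travel time t = 2.4e+04 m / 1.1 m/s = 2.182e+04 s = 0.2525 d.
C = 0.6661·exp(−0.27·0.2525) = 0.6661·0.9341 = 0.6222 mg/L.

0.622 mg/L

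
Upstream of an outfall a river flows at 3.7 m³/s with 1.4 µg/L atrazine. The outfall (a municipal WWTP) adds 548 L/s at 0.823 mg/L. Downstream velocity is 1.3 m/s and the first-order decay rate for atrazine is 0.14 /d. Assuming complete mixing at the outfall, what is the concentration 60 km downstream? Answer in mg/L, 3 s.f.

548 L/s = 0.548 m³/s.
1.4 µg/L = 0.0014 mg/L.
After complete mixing, C₀ = (0.548·0.823 + 3.7·0.0014) / 4.248 = 0.1074 mg/L.
Travel time t = 6e+04 m / 1.3 m/s = 4.615e+04 s = 0.5342 d.
C = 0.1074·exp(−0.14·0.5342) = 0.1074·0.9279 = 0.09965 mg/L.

0.0996 mg/L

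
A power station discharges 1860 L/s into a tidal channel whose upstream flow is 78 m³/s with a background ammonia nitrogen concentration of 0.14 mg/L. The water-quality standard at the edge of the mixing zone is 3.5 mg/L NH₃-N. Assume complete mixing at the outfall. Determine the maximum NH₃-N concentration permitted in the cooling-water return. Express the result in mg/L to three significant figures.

1860 L/s = 1.86 m³/s.
Mass balance: 3.5·79.86 = 1.86·Cₑ + 78·0.14.
Cₑ = (279.5 − 10.92) / 1.86 = 144.4 mg/L.

144 mg/L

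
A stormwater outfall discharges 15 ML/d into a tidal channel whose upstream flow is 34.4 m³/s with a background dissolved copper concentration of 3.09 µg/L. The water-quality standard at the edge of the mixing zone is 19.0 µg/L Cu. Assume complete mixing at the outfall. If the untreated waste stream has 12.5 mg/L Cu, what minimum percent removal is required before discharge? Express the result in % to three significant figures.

74.6 %

15 ML/d = 0.1736 m³/s.
3.09 µg/L = 0.00309 mg/L.
19.0 µg/L = 0.019 mg/L.
Mass balance: 0.019·34.57 = 0.1736·Cₑ + 34.4·0.00309.
Cₑ = (0.6569 − 0.1063) / 0.1736 = 3.171 mg/L.
Required removal = 1 − 3.171/12.5 = 74.63 %.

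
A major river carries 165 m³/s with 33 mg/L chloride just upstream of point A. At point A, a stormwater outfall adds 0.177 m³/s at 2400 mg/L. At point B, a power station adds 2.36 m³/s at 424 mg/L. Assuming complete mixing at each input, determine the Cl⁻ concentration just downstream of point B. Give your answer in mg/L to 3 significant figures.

41.0 mg/L

After input A: C = (165·33 + 0.177·2400) / 165.2 = 35.54 mg/L.
After input B: C = (165.2·35.54 + 2.36·424) / 167.5 = 41.01 mg/L.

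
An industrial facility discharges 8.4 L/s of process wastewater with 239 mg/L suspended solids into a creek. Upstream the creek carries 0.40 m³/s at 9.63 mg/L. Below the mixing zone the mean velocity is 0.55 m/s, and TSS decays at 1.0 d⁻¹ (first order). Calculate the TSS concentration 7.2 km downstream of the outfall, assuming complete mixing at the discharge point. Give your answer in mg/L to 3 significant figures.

8.4 L/s = 0.0084 m³/s.
After complete mixing, C₀ = (0.0084·239 + 0.4·9.63) / 0.4084 = 14.35 mg/L.
Travel time t = 7200 m / 0.55 m/s = 1.309e+04 s = 0.1515 d.
C = 14.35·exp(−1.0·0.1515) = 14.35·0.8594 = 12.33 mg/L.

12.3 mg/L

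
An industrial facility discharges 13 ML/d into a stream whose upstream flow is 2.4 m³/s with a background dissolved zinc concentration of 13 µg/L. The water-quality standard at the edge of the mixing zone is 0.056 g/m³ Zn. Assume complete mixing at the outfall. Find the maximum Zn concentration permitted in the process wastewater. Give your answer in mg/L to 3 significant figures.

13 ML/d = 0.1505 m³/s.
13 µg/L = 0.013 mg/L.
Mass balance: 0.056·2.55 = 0.1505·Cₑ + 2.4·0.013.
Cₑ = (0.1428 − 0.0312) / 0.1505 = 0.7419 mg/L.

0.742 mg/L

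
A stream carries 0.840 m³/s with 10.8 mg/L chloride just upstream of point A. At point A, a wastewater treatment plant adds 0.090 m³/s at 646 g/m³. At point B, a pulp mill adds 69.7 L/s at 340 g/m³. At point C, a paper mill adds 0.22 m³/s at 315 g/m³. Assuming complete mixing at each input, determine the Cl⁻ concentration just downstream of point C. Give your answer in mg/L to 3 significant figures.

131 mg/L

After input A: C = (0.84·10.8 + 0.09·646) / 0.93 = 72.27 mg/L.
69.7 L/s = 0.0697 m³/s.
After input B: C = (0.93·72.27 + 0.0697·340) / 0.9997 = 90.94 mg/L.
After input C: C = (0.9997·90.94 + 0.22·315) / 1.22 = 131.4 mg/L.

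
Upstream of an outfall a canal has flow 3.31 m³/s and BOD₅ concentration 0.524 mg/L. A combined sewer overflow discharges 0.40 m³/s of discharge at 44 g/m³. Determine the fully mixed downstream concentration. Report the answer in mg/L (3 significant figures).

Conservation of mass across the mixing zone: C = (0.4·44 + 3.31·0.524) / (0.4 + 3.31) = 19.33/3.71 = 5.211 mg/L.

5.21 mg/L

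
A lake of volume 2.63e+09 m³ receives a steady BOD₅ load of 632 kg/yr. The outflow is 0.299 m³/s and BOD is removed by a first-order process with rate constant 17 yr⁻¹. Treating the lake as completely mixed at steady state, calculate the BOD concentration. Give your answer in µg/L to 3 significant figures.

0.0141 µg/L

Outflow Q = 0.299 m³/s × 3.156e+07 s/yr = 9.436e+06 m³/yr.
Steady-state CSTR mass balance: W = Q·C + k·V·C, so C = W/(Q + kV).
Q + kV = 9.436e+06 + 17·2.63e+09 = 4.472e+10 m³/yr.
C = 632/4.472e+10 = 1.413e-08 kg/m³ = 1.413e-05 mg/L = 0.01413 µg/L.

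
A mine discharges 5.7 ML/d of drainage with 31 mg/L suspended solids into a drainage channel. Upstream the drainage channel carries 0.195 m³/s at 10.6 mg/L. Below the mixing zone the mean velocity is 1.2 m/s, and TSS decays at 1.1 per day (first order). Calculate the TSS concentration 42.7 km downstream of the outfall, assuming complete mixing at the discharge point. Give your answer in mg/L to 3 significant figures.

10.0 mg/L

5.7 ML/d = 0.06597 m³/s.
After complete mixing, C₀ = (0.06597·31 + 0.195·10.6) / 0.261 = 15.76 mg/L.
Travel time t = 4.27e+04 m / 1.2 m/s = 3.558e+04 s = 0.4118 d.
C = 15.76·exp(−1.1·0.4118) = 15.76·0.6357 = 10.02 mg/L.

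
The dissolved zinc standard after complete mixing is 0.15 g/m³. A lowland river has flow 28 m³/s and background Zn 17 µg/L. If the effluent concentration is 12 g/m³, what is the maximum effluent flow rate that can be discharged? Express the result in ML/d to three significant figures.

17 µg/L = 0.017 mg/L.
Mass balance at complete mixing: C_std·(Q_w + Q_r) = Q_w·C_e + Q_r·C_b.
Rearranging, Q_w = Q_r·(C_std − C_b)/(C_e − C_std) = 28·(0.15 − 0.017) / (12 − 0.15) = 0.3143 m³/s.
= 27.15 ML/d.

27.2 ML/d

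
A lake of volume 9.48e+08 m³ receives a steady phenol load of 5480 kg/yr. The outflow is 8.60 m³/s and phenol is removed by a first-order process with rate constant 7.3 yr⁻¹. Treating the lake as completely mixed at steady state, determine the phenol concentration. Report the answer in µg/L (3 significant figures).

0.762 µg/L

Outflow Q = 8.60 m³/s × 3.156e+07 s/yr = 2.714e+08 m³/yr.
Steady-state CSTR mass balance: W = Q·C + k·V·C, so C = W/(Q + kV).
Q + kV = 2.714e+08 + 7.3·9.48e+08 = 7.192e+09 m³/yr.
C = 5480/7.192e+09 = 7.62e-07 kg/m³ = 0.000762 mg/L = 0.762 µg/L.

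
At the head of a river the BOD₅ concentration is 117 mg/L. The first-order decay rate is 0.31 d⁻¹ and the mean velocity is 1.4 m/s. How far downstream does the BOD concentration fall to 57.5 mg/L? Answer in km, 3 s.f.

From C = C₀·e^(−kt), t = ln(C₀/C)/k = ln(117/57.5)/0.31 = 0.7104/0.31 = 2.292 d.
Distance = v·t = 1.4 m/s × 1.98e+05 s = 2.772e+05 m = 277.2 km.

277 km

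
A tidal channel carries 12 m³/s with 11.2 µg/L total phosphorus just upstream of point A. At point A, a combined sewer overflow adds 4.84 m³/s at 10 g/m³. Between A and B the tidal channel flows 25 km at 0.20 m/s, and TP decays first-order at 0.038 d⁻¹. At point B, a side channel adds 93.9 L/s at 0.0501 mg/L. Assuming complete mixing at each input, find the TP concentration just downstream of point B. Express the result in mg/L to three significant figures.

2.71 mg/L

11.2 µg/L = 0.0112 mg/L.
After input A: C = (12·0.0112 + 4.84·10) / 16.84 = 2.882 mg/L.
Over the 25 km reach to input B (t = 1.25e+05 s = 1.447 d), decay gives C = 2.882·exp(−0.038·1.447) = 2.728 mg/L.
93.9 L/s = 0.0939 m³/s.
After input B: C = (16.84·2.728 + 0.0939·0.0501) / 16.93 = 2.713 mg/L.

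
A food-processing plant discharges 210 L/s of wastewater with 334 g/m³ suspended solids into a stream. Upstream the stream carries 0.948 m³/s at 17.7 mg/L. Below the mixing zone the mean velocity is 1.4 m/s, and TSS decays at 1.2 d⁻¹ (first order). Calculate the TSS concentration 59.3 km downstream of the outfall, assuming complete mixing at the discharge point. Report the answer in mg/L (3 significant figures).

210 L/s = 0.21 m³/s.
After complete mixing, C₀ = (0.21·334 + 0.948·17.7) / 1.158 = 75.06 mg/L.
Travel time t = 5.93e+04 m / 1.4 m/s = 4.236e+04 s = 0.4902 d.
C = 75.06·exp(−1.2·0.4902) = 75.06·0.5553 = 41.68 mg/L.

41.7 mg/L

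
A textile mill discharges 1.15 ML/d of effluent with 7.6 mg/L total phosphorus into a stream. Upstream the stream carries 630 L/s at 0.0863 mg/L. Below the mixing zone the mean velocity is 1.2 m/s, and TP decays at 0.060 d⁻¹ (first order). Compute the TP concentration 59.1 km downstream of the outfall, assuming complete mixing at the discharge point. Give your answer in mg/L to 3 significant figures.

1.15 ML/d = 0.01331 m³/s.
630 L/s = 0.63 m³/s.
After complete mixing, C₀ = (0.01331·7.6 + 0.63·0.0863) / 0.6433 = 0.2418 mg/L.
Travel time t = 5.91e+04 m / 1.2 m/s = 4.925e+04 s = 0.57 d.
C = 0.2418·exp(−0.060·0.57) = 0.2418·0.9664 = 0.2336 mg/L.

0.234 mg/L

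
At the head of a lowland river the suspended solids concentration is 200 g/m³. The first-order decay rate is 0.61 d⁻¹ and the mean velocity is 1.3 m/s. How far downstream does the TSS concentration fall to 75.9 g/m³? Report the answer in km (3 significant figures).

From C = C₀·e^(−kt), t = ln(C₀/C)/k = ln(200/75.9)/0.61 = 0.9689/0.61 = 1.588 d.
Distance = v·t = 1.3 m/s × 1.372e+05 s = 1.784e+05 m = 178.4 km.

178 km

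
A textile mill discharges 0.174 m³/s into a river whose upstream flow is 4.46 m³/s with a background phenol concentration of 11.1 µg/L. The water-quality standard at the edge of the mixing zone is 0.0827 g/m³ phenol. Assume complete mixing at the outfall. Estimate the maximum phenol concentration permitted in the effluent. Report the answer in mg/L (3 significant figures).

1.92 mg/L

11.1 µg/L = 0.0111 mg/L.
Mass balance: 0.0827·4.634 = 0.174·Cₑ + 4.46·0.0111.
Cₑ = (0.3832 − 0.04951) / 0.174 = 1.918 mg/L.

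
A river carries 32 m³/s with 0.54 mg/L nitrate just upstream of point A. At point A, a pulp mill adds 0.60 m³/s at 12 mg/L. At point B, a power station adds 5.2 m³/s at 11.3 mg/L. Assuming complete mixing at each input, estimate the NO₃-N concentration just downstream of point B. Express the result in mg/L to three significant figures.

2.20 mg/L

After input A: C = (32·0.54 + 0.6·12) / 32.6 = 0.7509 mg/L.
After input B: C = (32.6·0.7509 + 5.2·11.3) / 37.8 = 2.202 mg/L.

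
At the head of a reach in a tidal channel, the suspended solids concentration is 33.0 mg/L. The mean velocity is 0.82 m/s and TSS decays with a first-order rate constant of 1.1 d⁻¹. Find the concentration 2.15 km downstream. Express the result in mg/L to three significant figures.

Travel time t = 2.15 km / 0.82 m/s = 2150/0.82 = 2622 s = 0.03035 d.
First-order decay: C = 33.0·exp(−1.1·0.03035) = 33.0·0.9672 = 31.92 mg/L.

31.9 mg/L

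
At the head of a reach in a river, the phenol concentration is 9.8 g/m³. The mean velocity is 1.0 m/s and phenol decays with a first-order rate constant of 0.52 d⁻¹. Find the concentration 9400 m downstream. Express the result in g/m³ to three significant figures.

Travel time t = 9400 m / 1.0 m/s = 9400/1.0 = 9400 s = 0.1088 d.
First-order decay: C = 9.8·exp(−0.52·0.1088) = 9.8·0.945 = 9.261 g/m³.

9.26 g/m³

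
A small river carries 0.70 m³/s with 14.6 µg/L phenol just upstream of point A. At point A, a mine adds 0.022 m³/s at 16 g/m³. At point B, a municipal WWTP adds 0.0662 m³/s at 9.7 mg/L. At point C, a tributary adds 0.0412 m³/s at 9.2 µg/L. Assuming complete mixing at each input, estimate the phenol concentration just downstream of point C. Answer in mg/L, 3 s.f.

14.6 µg/L = 0.0146 mg/L.
After input A: C = (0.7·0.0146 + 0.022·16) / 0.722 = 0.5017 mg/L.
After input B: C = (0.722·0.5017 + 0.0662·9.7) / 0.7882 = 1.274 mg/L.
9.2 µg/L = 0.0092 mg/L.
After input C: C = (0.7882·1.274 + 0.0412·0.0092) / 0.8294 = 1.211 mg/L.

1.21 mg/L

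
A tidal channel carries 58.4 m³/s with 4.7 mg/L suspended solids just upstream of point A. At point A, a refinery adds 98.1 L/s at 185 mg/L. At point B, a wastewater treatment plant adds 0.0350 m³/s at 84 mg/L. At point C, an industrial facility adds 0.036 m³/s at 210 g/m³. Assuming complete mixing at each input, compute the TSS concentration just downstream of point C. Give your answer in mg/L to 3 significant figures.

5.18 mg/L

98.1 L/s = 0.0981 m³/s.
After input A: C = (58.4·4.7 + 0.0981·185) / 58.5 = 5.002 mg/L.
After input B: C = (58.5·5.002 + 0.035·84) / 58.53 = 5.05 mg/L.
After input C: C = (58.53·5.05 + 0.036·210) / 58.57 = 5.176 mg/L.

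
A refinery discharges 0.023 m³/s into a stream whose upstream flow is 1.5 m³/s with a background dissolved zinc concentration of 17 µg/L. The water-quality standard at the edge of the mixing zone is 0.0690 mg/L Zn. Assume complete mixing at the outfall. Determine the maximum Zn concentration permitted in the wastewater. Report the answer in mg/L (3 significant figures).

17 µg/L = 0.017 mg/L.
Mass balance: 0.069·1.523 = 0.023·Cₑ + 1.5·0.017.
Cₑ = (0.1051 − 0.0255) / 0.023 = 3.46 mg/L.

3.46 mg/L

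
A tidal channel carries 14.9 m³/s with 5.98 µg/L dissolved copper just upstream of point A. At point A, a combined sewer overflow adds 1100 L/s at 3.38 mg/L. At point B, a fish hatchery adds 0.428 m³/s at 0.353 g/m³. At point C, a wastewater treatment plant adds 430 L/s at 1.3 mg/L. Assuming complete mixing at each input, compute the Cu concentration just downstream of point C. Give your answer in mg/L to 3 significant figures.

0.268 mg/L

5.98 µg/L = 0.00598 mg/L.
1100 L/s = 1.1 m³/s.
After input A: C = (14.9·0.00598 + 1.1·3.38) / 16 = 0.2379 mg/L.
After input B: C = (16·0.2379 + 0.428·0.353) / 16.43 = 0.2409 mg/L.
430 L/s = 0.43 m³/s.
After input C: C = (16.43·0.2409 + 0.43·1.3) / 16.86 = 0.268 mg/L.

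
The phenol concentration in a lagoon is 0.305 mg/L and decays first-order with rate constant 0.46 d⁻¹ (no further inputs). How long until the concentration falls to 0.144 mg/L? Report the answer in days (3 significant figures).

1.63 d

t = ln(C₀/C)/k = ln(0.305/0.144)/0.46 = 0.7505/0.46 = 1.632 d.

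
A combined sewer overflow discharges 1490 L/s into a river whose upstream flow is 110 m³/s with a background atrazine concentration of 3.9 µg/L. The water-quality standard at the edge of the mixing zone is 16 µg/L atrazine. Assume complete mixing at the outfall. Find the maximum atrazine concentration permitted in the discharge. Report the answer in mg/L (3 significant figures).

0.909 mg/L

1490 L/s = 1.49 m³/s.
3.9 µg/L = 0.0039 mg/L.
16 µg/L = 0.016 mg/L.
Mass balance: 0.016·111.5 = 1.49·Cₑ + 110·0.0039.
Cₑ = (1.784 − 0.429) / 1.49 = 0.9093 mg/L.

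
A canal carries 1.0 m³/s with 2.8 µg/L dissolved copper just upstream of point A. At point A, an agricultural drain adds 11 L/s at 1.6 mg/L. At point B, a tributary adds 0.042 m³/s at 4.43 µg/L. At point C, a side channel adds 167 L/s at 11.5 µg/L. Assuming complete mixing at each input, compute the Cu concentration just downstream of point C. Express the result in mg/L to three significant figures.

0.0184 mg/L

2.8 µg/L = 0.0028 mg/L.
11 L/s = 0.011 m³/s.
After input A: C = (1·0.0028 + 0.011·1.6) / 1.011 = 0.02018 mg/L.
4.43 µg/L = 0.00443 mg/L.
After input B: C = (1.011·0.02018 + 0.042·0.00443) / 1.053 = 0.01955 mg/L.
167 L/s = 0.167 m³/s.
11.5 µg/L = 0.0115 mg/L.
After input C: C = (1.053·0.01955 + 0.167·0.0115) / 1.22 = 0.01845 mg/L.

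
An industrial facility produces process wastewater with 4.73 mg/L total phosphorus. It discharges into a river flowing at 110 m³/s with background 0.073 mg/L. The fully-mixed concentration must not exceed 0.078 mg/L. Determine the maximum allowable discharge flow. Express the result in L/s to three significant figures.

Mass balance at complete mixing: C_std·(Q_w + Q_r) = Q_w·C_e + Q_r·C_b.
Rearranging, Q_w = Q_r·(C_std − C_b)/(C_e − C_std) = 110·(0.078 − 0.073) / (4.73 − 0.078) = 0.1182 m³/s.
= 118.2 L/s.

118 L/s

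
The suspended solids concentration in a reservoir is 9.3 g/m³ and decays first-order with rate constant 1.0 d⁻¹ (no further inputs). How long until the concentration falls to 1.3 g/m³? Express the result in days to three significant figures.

1.97 d

t = ln(C₀/C)/k = ln(9.3/1.3)/1.0 = 1.968/1.0 = 1.968 d.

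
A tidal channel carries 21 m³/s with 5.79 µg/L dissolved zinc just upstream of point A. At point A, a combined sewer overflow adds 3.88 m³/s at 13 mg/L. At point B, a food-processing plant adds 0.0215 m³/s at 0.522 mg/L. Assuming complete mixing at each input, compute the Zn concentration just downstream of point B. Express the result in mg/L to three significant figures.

5.79 µg/L = 0.00579 mg/L.
After input A: C = (21·0.00579 + 3.88·13) / 24.88 = 2.032 mg/L.
After input B: C = (24.88·2.032 + 0.0215·0.522) / 24.9 = 2.031 mg/L.

2.03 mg/L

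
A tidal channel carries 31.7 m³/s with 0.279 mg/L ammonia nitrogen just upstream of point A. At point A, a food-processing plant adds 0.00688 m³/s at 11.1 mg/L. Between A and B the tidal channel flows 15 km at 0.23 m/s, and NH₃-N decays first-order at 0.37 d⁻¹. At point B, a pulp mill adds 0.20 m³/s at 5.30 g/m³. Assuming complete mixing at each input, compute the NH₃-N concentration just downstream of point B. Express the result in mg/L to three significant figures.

After input A: C = (31.7·0.279 + 0.00688·11.1) / 31.71 = 0.2813 mg/L.
Over the 15 km reach to input B (t = 6.522e+04 s = 0.7548 d), decay gives C = 0.2813·exp(−0.37·0.7548) = 0.2128 mg/L.
After input B: C = (31.71·0.2128 + 0.2·5.3) / 31.91 = 0.2447 mg/L.

0.245 mg/L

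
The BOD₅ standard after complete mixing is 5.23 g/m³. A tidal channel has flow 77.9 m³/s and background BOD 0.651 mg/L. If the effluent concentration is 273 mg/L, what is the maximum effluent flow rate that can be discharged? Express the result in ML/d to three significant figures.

115 ML/d

Mass balance at complete mixing: C_std·(Q_w + Q_r) = Q_w·C_e + Q_r·C_b.
Rearranging, Q_w = Q_r·(C_std − C_b)/(C_e − C_std) = 77.9·(5.23 − 0.651) / (273 − 5.23) = 1.332 m³/s.
= 115.1 ML/d.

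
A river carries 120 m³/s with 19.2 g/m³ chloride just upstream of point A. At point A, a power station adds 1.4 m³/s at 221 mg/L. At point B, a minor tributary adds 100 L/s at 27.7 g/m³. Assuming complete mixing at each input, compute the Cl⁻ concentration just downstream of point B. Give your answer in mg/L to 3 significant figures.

21.5 mg/L

After input A: C = (120·19.2 + 1.4·221) / 121.4 = 21.53 mg/L.
100 L/s = 0.1 m³/s.
After input B: C = (121.4·21.53 + 0.1·27.7) / 121.5 = 21.53 mg/L.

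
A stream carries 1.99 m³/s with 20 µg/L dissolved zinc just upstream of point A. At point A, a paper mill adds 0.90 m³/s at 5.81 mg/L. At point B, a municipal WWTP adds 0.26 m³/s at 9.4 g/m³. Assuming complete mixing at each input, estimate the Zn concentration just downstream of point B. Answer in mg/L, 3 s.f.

2.45 mg/L

20 µg/L = 0.02 mg/L.
After input A: C = (1.99·0.02 + 0.9·5.81) / 2.89 = 1.823 mg/L.
After input B: C = (2.89·1.823 + 0.26·9.4) / 3.15 = 2.449 mg/L.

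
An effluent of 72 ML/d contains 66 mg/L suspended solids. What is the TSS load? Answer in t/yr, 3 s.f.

1740 t/yr

72 ML/d = 0.8333 m³/s.
Mass flux = Q·C = 0.8333 m³/s × 66 g/m³ = 55 g/s.
= 55 g/s × 31.56 = 1736 t/yr.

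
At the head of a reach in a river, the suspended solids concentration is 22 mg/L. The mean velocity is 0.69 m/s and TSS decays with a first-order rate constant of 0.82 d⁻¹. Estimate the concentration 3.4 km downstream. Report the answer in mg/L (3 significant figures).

21.0 mg/L

Travel time t = 3.4 km / 0.69 m/s = 3400/0.69 = 4928 s = 0.05703 d.
First-order decay: C = 22·exp(−0.82·0.05703) = 22·0.9543 = 20.99 mg/L.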